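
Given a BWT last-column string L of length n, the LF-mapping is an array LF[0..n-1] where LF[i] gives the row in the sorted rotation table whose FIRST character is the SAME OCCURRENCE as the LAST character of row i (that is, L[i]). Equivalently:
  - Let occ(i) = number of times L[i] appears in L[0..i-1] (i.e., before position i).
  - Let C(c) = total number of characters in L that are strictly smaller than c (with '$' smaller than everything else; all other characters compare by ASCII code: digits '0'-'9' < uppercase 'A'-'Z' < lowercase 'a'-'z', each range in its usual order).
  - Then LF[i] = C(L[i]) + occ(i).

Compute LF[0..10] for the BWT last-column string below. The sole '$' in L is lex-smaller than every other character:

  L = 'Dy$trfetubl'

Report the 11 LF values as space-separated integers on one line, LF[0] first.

Char counts: '$':1, 'D':1, 'b':1, 'e':1, 'f':1, 'l':1, 'r':1, 't':2, 'u':1, 'y':1
C (first-col start): C('$')=0, C('D')=1, C('b')=2, C('e')=3, C('f')=4, C('l')=5, C('r')=6, C('t')=7, C('u')=9, C('y')=10
L[0]='D': occ=0, LF[0]=C('D')+0=1+0=1
L[1]='y': occ=0, LF[1]=C('y')+0=10+0=10
L[2]='$': occ=0, LF[2]=C('$')+0=0+0=0
L[3]='t': occ=0, LF[3]=C('t')+0=7+0=7
L[4]='r': occ=0, LF[4]=C('r')+0=6+0=6
L[5]='f': occ=0, LF[5]=C('f')+0=4+0=4
L[6]='e': occ=0, LF[6]=C('e')+0=3+0=3
L[7]='t': occ=1, LF[7]=C('t')+1=7+1=8
L[8]='u': occ=0, LF[8]=C('u')+0=9+0=9
L[9]='b': occ=0, LF[9]=C('b')+0=2+0=2
L[10]='l': occ=0, LF[10]=C('l')+0=5+0=5

Answer: 1 10 0 7 6 4 3 8 9 2 5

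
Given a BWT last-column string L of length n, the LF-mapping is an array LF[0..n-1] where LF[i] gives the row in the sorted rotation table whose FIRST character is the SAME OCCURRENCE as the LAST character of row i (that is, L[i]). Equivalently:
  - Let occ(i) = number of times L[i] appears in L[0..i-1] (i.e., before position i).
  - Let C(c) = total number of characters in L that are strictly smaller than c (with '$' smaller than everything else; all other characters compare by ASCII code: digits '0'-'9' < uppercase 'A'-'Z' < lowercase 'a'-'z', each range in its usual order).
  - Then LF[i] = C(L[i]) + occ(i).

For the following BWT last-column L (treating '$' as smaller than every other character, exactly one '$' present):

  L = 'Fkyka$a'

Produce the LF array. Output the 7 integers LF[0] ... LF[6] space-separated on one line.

Char counts: '$':1, 'F':1, 'a':2, 'k':2, 'y':1
C (first-col start): C('$')=0, C('F')=1, C('a')=2, C('k')=4, C('y')=6
L[0]='F': occ=0, LF[0]=C('F')+0=1+0=1
L[1]='k': occ=0, LF[1]=C('k')+0=4+0=4
L[2]='y': occ=0, LF[2]=C('y')+0=6+0=6
L[3]='k': occ=1, LF[3]=C('k')+1=4+1=5
L[4]='a': occ=0, LF[4]=C('a')+0=2+0=2
L[5]='$': occ=0, LF[5]=C('$')+0=0+0=0
L[6]='a': occ=1, LF[6]=C('a')+1=2+1=3

Answer: 1 4 6 5 2 0 3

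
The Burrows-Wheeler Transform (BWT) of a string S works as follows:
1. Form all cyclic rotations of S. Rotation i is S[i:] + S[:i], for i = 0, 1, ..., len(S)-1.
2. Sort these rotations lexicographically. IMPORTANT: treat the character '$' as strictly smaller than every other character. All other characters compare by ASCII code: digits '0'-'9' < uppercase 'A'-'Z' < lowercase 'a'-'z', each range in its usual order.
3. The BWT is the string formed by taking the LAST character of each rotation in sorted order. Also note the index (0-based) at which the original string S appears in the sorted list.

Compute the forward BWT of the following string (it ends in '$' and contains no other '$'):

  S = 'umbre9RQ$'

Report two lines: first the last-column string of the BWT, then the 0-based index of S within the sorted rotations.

All 9 rotations (rotation i = S[i:]+S[:i]):
  rot[0] = umbre9RQ$
  rot[1] = mbre9RQ$u
  rot[2] = bre9RQ$um
  rot[3] = re9RQ$umb
  rot[4] = e9RQ$umbr
  rot[5] = 9RQ$umbre
  rot[6] = RQ$umbre9
  rot[7] = Q$umbre9R
  rot[8] = $umbre9RQ
Sorted (with $ < everything):
  sorted[0] = $umbre9RQ  (last char: 'Q')
  sorted[1] = 9RQ$umbre  (last char: 'e')
  sorted[2] = Q$umbre9R  (last char: 'R')
  sorted[3] = RQ$umbre9  (last char: '9')
  sorted[4] = bre9RQ$um  (last char: 'm')
  sorted[5] = e9RQ$umbr  (last char: 'r')
  sorted[6] = mbre9RQ$u  (last char: 'u')
  sorted[7] = re9RQ$umb  (last char: 'b')
  sorted[8] = umbre9RQ$  (last char: '$')
Last column: QeR9mrub$
Original string S is at sorted index 8

Answer: QeR9mrub$
8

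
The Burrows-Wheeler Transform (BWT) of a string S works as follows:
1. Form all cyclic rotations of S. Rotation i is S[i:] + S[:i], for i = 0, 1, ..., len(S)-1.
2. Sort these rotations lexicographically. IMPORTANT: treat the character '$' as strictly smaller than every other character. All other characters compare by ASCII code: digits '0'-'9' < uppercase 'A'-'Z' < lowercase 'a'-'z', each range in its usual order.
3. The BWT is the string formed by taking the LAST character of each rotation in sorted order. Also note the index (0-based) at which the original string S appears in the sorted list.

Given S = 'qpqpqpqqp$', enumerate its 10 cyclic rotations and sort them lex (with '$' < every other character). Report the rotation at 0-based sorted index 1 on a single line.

All 10 rotations (rotation i = S[i:]+S[:i]):
  rot[0] = qpqpqpqqp$
  rot[1] = pqpqpqqp$q
  rot[2] = qpqpqqp$qp
  rot[3] = pqpqqp$qpq
  rot[4] = qpqqp$qpqp
  rot[5] = pqqp$qpqpq
  rot[6] = qqp$qpqpqp
  rot[7] = qp$qpqpqpq
  rot[8] = p$qpqpqpqq
  rot[9] = $qpqpqpqqp
Sorted (with $ < everything):
  sorted[0] = $qpqpqpqqp
  sorted[1] = p$qpqpqpqq
  sorted[2] = pqpqpqqp$q
  sorted[3] = pqpqqp$qpq
  sorted[4] = pqqp$qpqpq
  sorted[5] = qp$qpqpqpq
  sorted[6] = qpqpqpqqp$
  sorted[7] = qpqpqqp$qp
  sorted[8] = qpqqp$qpqp
  sorted[9] = qqp$qpqpqp
sorted[1] = p$qpqpqpqq

Answer: p$qpqpqpqq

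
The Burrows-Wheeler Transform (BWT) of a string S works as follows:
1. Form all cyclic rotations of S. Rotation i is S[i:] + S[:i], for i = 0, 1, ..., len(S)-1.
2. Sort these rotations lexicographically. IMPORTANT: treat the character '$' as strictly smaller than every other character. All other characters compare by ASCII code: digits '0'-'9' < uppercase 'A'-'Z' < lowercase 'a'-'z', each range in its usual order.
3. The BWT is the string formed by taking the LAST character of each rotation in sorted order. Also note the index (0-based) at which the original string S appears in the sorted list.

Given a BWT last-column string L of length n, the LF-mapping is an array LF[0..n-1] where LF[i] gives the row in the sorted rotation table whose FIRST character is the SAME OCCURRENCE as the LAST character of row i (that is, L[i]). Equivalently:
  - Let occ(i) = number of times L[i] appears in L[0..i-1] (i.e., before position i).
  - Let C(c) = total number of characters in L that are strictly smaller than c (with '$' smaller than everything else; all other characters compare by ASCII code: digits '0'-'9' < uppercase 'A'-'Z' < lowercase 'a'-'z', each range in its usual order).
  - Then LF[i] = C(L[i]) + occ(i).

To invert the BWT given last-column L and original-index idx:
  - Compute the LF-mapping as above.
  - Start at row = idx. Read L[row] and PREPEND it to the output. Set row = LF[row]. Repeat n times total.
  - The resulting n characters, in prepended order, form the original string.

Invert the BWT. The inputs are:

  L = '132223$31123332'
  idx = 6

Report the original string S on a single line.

Answer: 22123333232131$

Derivation:
LF mapping: 1 9 4 5 6 10 0 11 2 3 7 12 13 14 8
Walk LF starting at row 6, prepending L[row]:
  step 1: row=6, L[6]='$', prepend. Next row=LF[6]=0
  step 2: row=0, L[0]='1', prepend. Next row=LF[0]=1
  step 3: row=1, L[1]='3', prepend. Next row=LF[1]=9
  step 4: row=9, L[9]='1', prepend. Next row=LF[9]=3
  step 5: row=3, L[3]='2', prepend. Next row=LF[3]=5
  step 6: row=5, L[5]='3', prepend. Next row=LF[5]=10
  step 7: row=10, L[10]='2', prepend. Next row=LF[10]=7
  step 8: row=7, L[7]='3', prepend. Next row=LF[7]=11
  step 9: row=11, L[11]='3', prepend. Next row=LF[11]=12
  step 10: row=12, L[12]='3', prepend. Next row=LF[12]=13
  step 11: row=13, L[13]='3', prepend. Next row=LF[13]=14
  step 12: row=14, L[14]='2', prepend. Next row=LF[14]=8
  step 13: row=8, L[8]='1', prepend. Next row=LF[8]=2
  step 14: row=2, L[2]='2', prepend. Next row=LF[2]=4
  step 15: row=4, L[4]='2', prepend. Next row=LF[4]=6
Reversed output: 22123333232131$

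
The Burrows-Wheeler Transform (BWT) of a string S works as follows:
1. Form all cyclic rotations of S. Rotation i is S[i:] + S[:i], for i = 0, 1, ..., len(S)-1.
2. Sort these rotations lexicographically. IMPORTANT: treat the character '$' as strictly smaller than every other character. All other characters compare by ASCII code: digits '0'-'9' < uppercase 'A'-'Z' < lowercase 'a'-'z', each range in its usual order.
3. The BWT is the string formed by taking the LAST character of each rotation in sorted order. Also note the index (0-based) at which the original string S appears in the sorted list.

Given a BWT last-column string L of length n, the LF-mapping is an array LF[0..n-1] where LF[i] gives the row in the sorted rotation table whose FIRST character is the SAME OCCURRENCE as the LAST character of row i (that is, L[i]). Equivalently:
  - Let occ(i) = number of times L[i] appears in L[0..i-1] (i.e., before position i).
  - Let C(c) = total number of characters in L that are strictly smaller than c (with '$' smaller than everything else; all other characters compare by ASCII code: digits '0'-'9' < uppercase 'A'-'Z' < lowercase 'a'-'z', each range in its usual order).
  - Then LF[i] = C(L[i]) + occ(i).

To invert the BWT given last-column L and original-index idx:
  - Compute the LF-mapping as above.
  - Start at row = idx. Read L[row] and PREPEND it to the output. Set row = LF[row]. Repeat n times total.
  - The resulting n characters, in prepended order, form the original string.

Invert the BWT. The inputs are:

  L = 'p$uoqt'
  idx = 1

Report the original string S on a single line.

LF mapping: 2 0 5 1 3 4
Walk LF starting at row 1, prepending L[row]:
  step 1: row=1, L[1]='$', prepend. Next row=LF[1]=0
  step 2: row=0, L[0]='p', prepend. Next row=LF[0]=2
  step 3: row=2, L[2]='u', prepend. Next row=LF[2]=5
  step 4: row=5, L[5]='t', prepend. Next row=LF[5]=4
  step 5: row=4, L[4]='q', prepend. Next row=LF[4]=3
  step 6: row=3, L[3]='o', prepend. Next row=LF[3]=1
Reversed output: oqtup$

Answer: oqtup$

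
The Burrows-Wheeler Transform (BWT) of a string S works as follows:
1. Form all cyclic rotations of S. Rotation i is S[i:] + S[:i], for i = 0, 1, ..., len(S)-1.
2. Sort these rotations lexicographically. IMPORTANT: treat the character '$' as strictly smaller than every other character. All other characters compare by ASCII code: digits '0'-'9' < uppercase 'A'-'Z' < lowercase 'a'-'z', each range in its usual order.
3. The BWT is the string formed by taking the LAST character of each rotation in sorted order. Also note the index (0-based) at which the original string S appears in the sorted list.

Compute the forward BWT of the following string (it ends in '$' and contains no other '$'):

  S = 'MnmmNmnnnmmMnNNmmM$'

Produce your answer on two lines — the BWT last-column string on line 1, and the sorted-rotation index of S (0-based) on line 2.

Answer: Mmm$nNmmmmNnnNMnMnm
3

Derivation:
All 19 rotations (rotation i = S[i:]+S[:i]):
  rot[0] = MnmmNmnnnmmMnNNmmM$
  rot[1] = nmmNmnnnmmMnNNmmM$M
  rot[2] = mmNmnnnmmMnNNmmM$Mn
  rot[3] = mNmnnnmmMnNNmmM$Mnm
  rot[4] = NmnnnmmMnNNmmM$Mnmm
  rot[5] = mnnnmmMnNNmmM$MnmmN
  rot[6] = nnnmmMnNNmmM$MnmmNm
  rot[7] = nnmmMnNNmmM$MnmmNmn
  rot[8] = nmmMnNNmmM$MnmmNmnn
  rot[9] = mmMnNNmmM$MnmmNmnnn
  rot[10] = mMnNNmmM$MnmmNmnnnm
  rot[11] = MnNNmmM$MnmmNmnnnmm
  rot[12] = nNNmmM$MnmmNmnnnmmM
  rot[13] = NNmmM$MnmmNmnnnmmMn
  rot[14] = NmmM$MnmmNmnnnmmMnN
  rot[15] = mmM$MnmmNmnnnmmMnNN
  rot[16] = mM$MnmmNmnnnmmMnNNm
  rot[17] = M$MnmmNmnnnmmMnNNmm
  rot[18] = $MnmmNmnnnmmMnNNmmM
Sorted (with $ < everything):
  sorted[0] = $MnmmNmnnnmmMnNNmmM  (last char: 'M')
  sorted[1] = M$MnmmNmnnnmmMnNNmm  (last char: 'm')
  sorted[2] = MnNNmmM$MnmmNmnnnmm  (last char: 'm')
  sorted[3] = MnmmNmnnnmmMnNNmmM$  (last char: '$')
  sorted[4] = NNmmM$MnmmNmnnnmmMn  (last char: 'n')
  sorted[5] = NmmM$MnmmNmnnnmmMnN  (last char: 'N')
  sorted[6] = NmnnnmmMnNNmmM$Mnmm  (last char: 'm')
  sorted[7] = mM$MnmmNmnnnmmMnNNm  (last char: 'm')
  sorted[8] = mMnNNmmM$MnmmNmnnnm  (last char: 'm')
  sorted[9] = mNmnnnmmMnNNmmM$Mnm  (last char: 'm')
  sorted[10] = mmM$MnmmNmnnnmmMnNN  (last char: 'N')
  sorted[11] = mmMnNNmmM$MnmmNmnnn  (last char: 'n')
  sorted[12] = mmNmnnnmmMnNNmmM$Mn  (last char: 'n')
  sorted[13] = mnnnmmMnNNmmM$MnmmN  (last char: 'N')
  sorted[14] = nNNmmM$MnmmNmnnnmmM  (last char: 'M')
  sorted[15] = nmmMnNNmmM$MnmmNmnn  (last char: 'n')
  sorted[16] = nmmNmnnnmmMnNNmmM$M  (last char: 'M')
  sorted[17] = nnmmMnNNmmM$MnmmNmn  (last char: 'n')
  sorted[18] = nnnmmMnNNmmM$MnmmNm  (last char: 'm')
Last column: Mmm$nNmmmmNnnNMnMnm
Original string S is at sorted index 3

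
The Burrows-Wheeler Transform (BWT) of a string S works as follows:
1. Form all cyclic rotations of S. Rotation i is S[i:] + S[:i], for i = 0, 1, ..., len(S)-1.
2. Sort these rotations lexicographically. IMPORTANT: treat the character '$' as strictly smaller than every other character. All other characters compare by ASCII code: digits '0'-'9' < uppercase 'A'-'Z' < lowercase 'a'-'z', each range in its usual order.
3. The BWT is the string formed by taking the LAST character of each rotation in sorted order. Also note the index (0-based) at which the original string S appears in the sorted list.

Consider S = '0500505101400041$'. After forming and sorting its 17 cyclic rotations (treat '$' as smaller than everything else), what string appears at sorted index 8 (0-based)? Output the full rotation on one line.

All 17 rotations (rotation i = S[i:]+S[:i]):
  rot[0] = 0500505101400041$
  rot[1] = 500505101400041$0
  rot[2] = 00505101400041$05
  rot[3] = 0505101400041$050
  rot[4] = 505101400041$0500
  rot[5] = 05101400041$05005
  rot[6] = 5101400041$050050
  rot[7] = 101400041$0500505
  rot[8] = 01400041$05005051
  rot[9] = 1400041$050050510
  rot[10] = 400041$0500505101
  rot[11] = 00041$05005051014
  rot[12] = 0041$050050510140
  rot[13] = 041$0500505101400
  rot[14] = 41$05005051014000
  rot[15] = 1$050050510140004
  rot[16] = $0500505101400041
Sorted (with $ < everything):
  sorted[0] = $0500505101400041
  sorted[1] = 00041$05005051014
  sorted[2] = 0041$050050510140
  sorted[3] = 00505101400041$05
  sorted[4] = 01400041$05005051
  sorted[5] = 041$0500505101400
  sorted[6] = 0500505101400041$
  sorted[7] = 0505101400041$050
  sorted[8] = 05101400041$05005
  sorted[9] = 1$050050510140004
  sorted[10] = 101400041$0500505
  sorted[11] = 1400041$050050510
  sorted[12] = 400041$0500505101
  sorted[13] = 41$05005051014000
  sorted[14] = 500505101400041$0
  sorted[15] = 505101400041$0500
  sorted[16] = 5101400041$050050
sorted[8] = 05101400041$05005

Answer: 05101400041$05005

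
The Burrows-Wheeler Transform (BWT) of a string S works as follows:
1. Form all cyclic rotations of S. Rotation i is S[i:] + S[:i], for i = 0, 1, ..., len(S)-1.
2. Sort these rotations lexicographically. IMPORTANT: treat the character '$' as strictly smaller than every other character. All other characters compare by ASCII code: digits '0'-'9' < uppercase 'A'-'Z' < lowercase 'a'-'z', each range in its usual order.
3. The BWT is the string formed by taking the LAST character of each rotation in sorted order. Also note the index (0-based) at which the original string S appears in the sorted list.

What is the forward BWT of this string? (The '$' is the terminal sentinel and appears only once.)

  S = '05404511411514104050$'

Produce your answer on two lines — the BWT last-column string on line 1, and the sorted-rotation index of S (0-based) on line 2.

All 21 rotations (rotation i = S[i:]+S[:i]):
  rot[0] = 05404511411514104050$
  rot[1] = 5404511411514104050$0
  rot[2] = 404511411514104050$05
  rot[3] = 04511411514104050$054
  rot[4] = 4511411514104050$0540
  rot[5] = 511411514104050$05404
  rot[6] = 11411514104050$054045
  rot[7] = 1411514104050$0540451
  rot[8] = 411514104050$05404511
  rot[9] = 11514104050$054045114
  rot[10] = 1514104050$0540451141
  rot[11] = 514104050$05404511411
  rot[12] = 14104050$054045114115
  rot[13] = 4104050$0540451141151
  rot[14] = 104050$05404511411514
  rot[15] = 04050$054045114115141
  rot[16] = 4050$0540451141151410
  rot[17] = 050$05404511411514104
  rot[18] = 50$054045114115141040
  rot[19] = 0$0540451141151410405
  rot[20] = $05404511411514104050
Sorted (with $ < everything):
  sorted[0] = $05404511411514104050  (last char: '0')
  sorted[1] = 0$0540451141151410405  (last char: '5')
  sorted[2] = 04050$054045114115141  (last char: '1')
  sorted[3] = 04511411514104050$054  (last char: '4')
  sorted[4] = 050$05404511411514104  (last char: '4')
  sorted[5] = 05404511411514104050$  (last char: '$')
  sorted[6] = 104050$05404511411514  (last char: '4')
  sorted[7] = 11411514104050$054045  (last char: '5')
  sorted[8] = 11514104050$054045114  (last char: '4')
  sorted[9] = 14104050$054045114115  (last char: '5')
  sorted[10] = 1411514104050$0540451  (last char: '1')
  sorted[11] = 1514104050$0540451141  (last char: '1')
  sorted[12] = 404511411514104050$05  (last char: '5')
  sorted[13] = 4050$0540451141151410  (last char: '0')
  sorted[14] = 4104050$0540451141151  (last char: '1')
  sorted[15] = 411514104050$05404511  (last char: '1')
  sorted[16] = 4511411514104050$0540  (last char: '0')
  sorted[17] = 50$054045114115141040  (last char: '0')
  sorted[18] = 511411514104050$05404  (last char: '4')
  sorted[19] = 514104050$05404511411  (last char: '1')
  sorted[20] = 5404511411514104050$0  (last char: '0')
Last column: 05144$454511501100410
Original string S is at sorted index 5

Answer: 05144$454511501100410
5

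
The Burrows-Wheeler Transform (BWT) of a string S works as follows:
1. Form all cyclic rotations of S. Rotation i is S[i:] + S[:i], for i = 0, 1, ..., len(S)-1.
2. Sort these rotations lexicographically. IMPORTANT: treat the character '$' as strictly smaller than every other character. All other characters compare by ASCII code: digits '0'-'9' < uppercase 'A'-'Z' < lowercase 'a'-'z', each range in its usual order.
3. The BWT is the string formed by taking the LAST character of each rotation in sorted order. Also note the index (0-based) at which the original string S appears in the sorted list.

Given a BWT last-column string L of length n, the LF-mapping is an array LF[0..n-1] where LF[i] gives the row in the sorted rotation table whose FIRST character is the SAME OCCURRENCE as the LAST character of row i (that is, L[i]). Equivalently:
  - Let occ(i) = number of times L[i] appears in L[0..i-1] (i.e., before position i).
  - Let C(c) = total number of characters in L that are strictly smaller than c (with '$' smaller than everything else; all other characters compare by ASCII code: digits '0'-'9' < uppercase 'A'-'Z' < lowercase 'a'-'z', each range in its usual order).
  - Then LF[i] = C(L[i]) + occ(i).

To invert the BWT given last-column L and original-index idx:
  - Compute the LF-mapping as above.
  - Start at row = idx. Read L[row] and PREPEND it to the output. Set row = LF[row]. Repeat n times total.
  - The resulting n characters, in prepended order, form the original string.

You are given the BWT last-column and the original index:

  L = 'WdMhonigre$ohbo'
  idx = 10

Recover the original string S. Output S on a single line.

Answer: neighborhoodMW$

Derivation:
LF mapping: 2 4 1 7 11 10 9 6 14 5 0 12 8 3 13
Walk LF starting at row 10, prepending L[row]:
  step 1: row=10, L[10]='$', prepend. Next row=LF[10]=0
  step 2: row=0, L[0]='W', prepend. Next row=LF[0]=2
  step 3: row=2, L[2]='M', prepend. Next row=LF[2]=1
  step 4: row=1, L[1]='d', prepend. Next row=LF[1]=4
  step 5: row=4, L[4]='o', prepend. Next row=LF[4]=11
  step 6: row=11, L[11]='o', prepend. Next row=LF[11]=12
  step 7: row=12, L[12]='h', prepend. Next row=LF[12]=8
  step 8: row=8, L[8]='r', prepend. Next row=LF[8]=14
  step 9: row=14, L[14]='o', prepend. Next row=LF[14]=13
  step 10: row=13, L[13]='b', prepend. Next row=LF[13]=3
  step 11: row=3, L[3]='h', prepend. Next row=LF[3]=7
  step 12: row=7, L[7]='g', prepend. Next row=LF[7]=6
  step 13: row=6, L[6]='i', prepend. Next row=LF[6]=9
  step 14: row=9, L[9]='e', prepend. Next row=LF[9]=5
  step 15: row=5, L[5]='n', prepend. Next row=LF[5]=10
Reversed output: neighborhoodMW$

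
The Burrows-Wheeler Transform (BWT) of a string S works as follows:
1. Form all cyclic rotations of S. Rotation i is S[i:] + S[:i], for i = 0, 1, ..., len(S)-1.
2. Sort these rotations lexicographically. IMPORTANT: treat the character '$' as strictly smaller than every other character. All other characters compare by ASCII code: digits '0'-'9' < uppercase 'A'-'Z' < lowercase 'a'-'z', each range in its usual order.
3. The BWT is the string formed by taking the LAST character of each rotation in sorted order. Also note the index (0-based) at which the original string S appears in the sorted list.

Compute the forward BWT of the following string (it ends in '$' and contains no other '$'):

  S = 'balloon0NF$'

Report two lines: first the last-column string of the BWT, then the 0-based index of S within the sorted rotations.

All 11 rotations (rotation i = S[i:]+S[:i]):
  rot[0] = balloon0NF$
  rot[1] = alloon0NF$b
  rot[2] = lloon0NF$ba
  rot[3] = loon0NF$bal
  rot[4] = oon0NF$ball
  rot[5] = on0NF$ballo
  rot[6] = n0NF$balloo
  rot[7] = 0NF$balloon
  rot[8] = NF$balloon0
  rot[9] = F$balloon0N
  rot[10] = $balloon0NF
Sorted (with $ < everything):
  sorted[0] = $balloon0NF  (last char: 'F')
  sorted[1] = 0NF$balloon  (last char: 'n')
  sorted[2] = F$balloon0N  (last char: 'N')
  sorted[3] = NF$balloon0  (last char: '0')
  sorted[4] = alloon0NF$b  (last char: 'b')
  sorted[5] = balloon0NF$  (last char: '$')
  sorted[6] = lloon0NF$ba  (last char: 'a')
  sorted[7] = loon0NF$bal  (last char: 'l')
  sorted[8] = n0NF$balloo  (last char: 'o')
  sorted[9] = on0NF$ballo  (last char: 'o')
  sorted[10] = oon0NF$ball  (last char: 'l')
Last column: FnN0b$alool
Original string S is at sorted index 5

Answer: FnN0b$alool
5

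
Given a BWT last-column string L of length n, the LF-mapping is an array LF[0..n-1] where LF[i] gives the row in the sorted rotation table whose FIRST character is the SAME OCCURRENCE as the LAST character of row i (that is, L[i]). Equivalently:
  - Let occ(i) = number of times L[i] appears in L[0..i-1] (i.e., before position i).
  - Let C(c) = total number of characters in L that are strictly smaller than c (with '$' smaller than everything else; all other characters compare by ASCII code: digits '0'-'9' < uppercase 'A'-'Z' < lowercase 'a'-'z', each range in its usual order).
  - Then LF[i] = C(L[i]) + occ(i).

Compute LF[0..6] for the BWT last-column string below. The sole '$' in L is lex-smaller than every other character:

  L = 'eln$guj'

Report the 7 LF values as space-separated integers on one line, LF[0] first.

Answer: 1 4 5 0 2 6 3

Derivation:
Char counts: '$':1, 'e':1, 'g':1, 'j':1, 'l':1, 'n':1, 'u':1
C (first-col start): C('$')=0, C('e')=1, C('g')=2, C('j')=3, C('l')=4, C('n')=5, C('u')=6
L[0]='e': occ=0, LF[0]=C('e')+0=1+0=1
L[1]='l': occ=0, LF[1]=C('l')+0=4+0=4
L[2]='n': occ=0, LF[2]=C('n')+0=5+0=5
L[3]='$': occ=0, LF[3]=C('$')+0=0+0=0
L[4]='g': occ=0, LF[4]=C('g')+0=2+0=2
L[5]='u': occ=0, LF[5]=C('u')+0=6+0=6
L[6]='j': occ=0, LF[6]=C('j')+0=3+0=3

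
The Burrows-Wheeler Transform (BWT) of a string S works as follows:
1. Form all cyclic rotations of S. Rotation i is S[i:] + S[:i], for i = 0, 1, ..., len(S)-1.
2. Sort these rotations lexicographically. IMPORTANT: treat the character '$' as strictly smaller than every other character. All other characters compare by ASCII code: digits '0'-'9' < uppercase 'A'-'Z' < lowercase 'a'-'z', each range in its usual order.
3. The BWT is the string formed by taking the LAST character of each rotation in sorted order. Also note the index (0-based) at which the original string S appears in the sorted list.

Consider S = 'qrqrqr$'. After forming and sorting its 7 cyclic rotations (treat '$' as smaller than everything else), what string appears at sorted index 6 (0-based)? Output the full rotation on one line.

Answer: rqrqr$q

Derivation:
All 7 rotations (rotation i = S[i:]+S[:i]):
  rot[0] = qrqrqr$
  rot[1] = rqrqr$q
  rot[2] = qrqr$qr
  rot[3] = rqr$qrq
  rot[4] = qr$qrqr
  rot[5] = r$qrqrq
  rot[6] = $qrqrqr
Sorted (with $ < everything):
  sorted[0] = $qrqrqr
  sorted[1] = qr$qrqr
  sorted[2] = qrqr$qr
  sorted[3] = qrqrqr$
  sorted[4] = r$qrqrq
  sorted[5] = rqr$qrq
  sorted[6] = rqrqr$q
sorted[6] = rqrqr$q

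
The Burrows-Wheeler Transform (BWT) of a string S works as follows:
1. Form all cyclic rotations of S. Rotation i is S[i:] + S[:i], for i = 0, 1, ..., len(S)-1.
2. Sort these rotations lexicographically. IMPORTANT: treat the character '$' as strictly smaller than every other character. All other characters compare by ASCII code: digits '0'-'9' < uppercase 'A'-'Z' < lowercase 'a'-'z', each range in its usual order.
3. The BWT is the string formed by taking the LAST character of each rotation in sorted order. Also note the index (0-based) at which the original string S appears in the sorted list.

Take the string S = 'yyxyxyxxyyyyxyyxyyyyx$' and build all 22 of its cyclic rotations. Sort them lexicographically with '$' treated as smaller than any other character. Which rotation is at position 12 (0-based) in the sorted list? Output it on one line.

Answer: yxyyxyyyyx$yyxyxyxxyyy

Derivation:
All 22 rotations (rotation i = S[i:]+S[:i]):
  rot[0] = yyxyxyxxyyyyxyyxyyyyx$
  rot[1] = yxyxyxxyyyyxyyxyyyyx$y
  rot[2] = xyxyxxyyyyxyyxyyyyx$yy
  rot[3] = yxyxxyyyyxyyxyyyyx$yyx
  rot[4] = xyxxyyyyxyyxyyyyx$yyxy
  rot[5] = yxxyyyyxyyxyyyyx$yyxyx
  rot[6] = xxyyyyxyyxyyyyx$yyxyxy
  rot[7] = xyyyyxyyxyyyyx$yyxyxyx
  rot[8] = yyyyxyyxyyyyx$yyxyxyxx
  rot[9] = yyyxyyxyyyyx$yyxyxyxxy
  rot[10] = yyxyyxyyyyx$yyxyxyxxyy
  rot[11] = yxyyxyyyyx$yyxyxyxxyyy
  rot[12] = xyyxyyyyx$yyxyxyxxyyyy
  rot[13] = yyxyyyyx$yyxyxyxxyyyyx
  rot[14] = yxyyyyx$yyxyxyxxyyyyxy
  rot[15] = xyyyyx$yyxyxyxxyyyyxyy
  rot[16] = yyyyx$yyxyxyxxyyyyxyyx
  rot[17] = yyyx$yyxyxyxxyyyyxyyxy
  rot[18] = yyx$yyxyxyxxyyyyxyyxyy
  rot[19] = yx$yyxyxyxxyyyyxyyxyyy
  rot[20] = x$yyxyxyxxyyyyxyyxyyyy
  rot[21] = $yyxyxyxxyyyyxyyxyyyyx
Sorted (with $ < everything):
  sorted[0] = $yyxyxyxxyyyyxyyxyyyyx
  sorted[1] = x$yyxyxyxxyyyyxyyxyyyy
  sorted[2] = xxyyyyxyyxyyyyx$yyxyxy
  sorted[3] = xyxxyyyyxyyxyyyyx$yyxy
  sorted[4] = xyxyxxyyyyxyyxyyyyx$yy
  sorted[5] = xyyxyyyyx$yyxyxyxxyyyy
  sorted[6] = xyyyyx$yyxyxyxxyyyyxyy
  sorted[7] = xyyyyxyyxyyyyx$yyxyxyx
  sorted[8] = yx$yyxyxyxxyyyyxyyxyyy
  sorted[9] = yxxyyyyxyyxyyyyx$yyxyx
  sorted[10] = yxyxxyyyyxyyxyyyyx$yyx
  sorted[11] = yxyxyxxyyyyxyyxyyyyx$y
  sorted[12] = yxyyxyyyyx$yyxyxyxxyyy
  sorted[13] = yxyyyyx$yyxyxyxxyyyyxy
  sorted[14] = yyx$yyxyxyxxyyyyxyyxyy
  sorted[15] = yyxyxyxxyyyyxyyxyyyyx$
  sorted[16] = yyxyyxyyyyx$yyxyxyxxyy
  sorted[17] = yyxyyyyx$yyxyxyxxyyyyx
  sorted[18] = yyyx$yyxyxyxxyyyyxyyxy
  sorted[19] = yyyxyyxyyyyx$yyxyxyxxy
  sorted[20] = yyyyx$yyxyxyxxyyyyxyyx
  sorted[21] = yyyyxyyxyyyyx$yyxyxyxx
sorted[12] = yxyyxyyyyx$yyxyxyxxyyy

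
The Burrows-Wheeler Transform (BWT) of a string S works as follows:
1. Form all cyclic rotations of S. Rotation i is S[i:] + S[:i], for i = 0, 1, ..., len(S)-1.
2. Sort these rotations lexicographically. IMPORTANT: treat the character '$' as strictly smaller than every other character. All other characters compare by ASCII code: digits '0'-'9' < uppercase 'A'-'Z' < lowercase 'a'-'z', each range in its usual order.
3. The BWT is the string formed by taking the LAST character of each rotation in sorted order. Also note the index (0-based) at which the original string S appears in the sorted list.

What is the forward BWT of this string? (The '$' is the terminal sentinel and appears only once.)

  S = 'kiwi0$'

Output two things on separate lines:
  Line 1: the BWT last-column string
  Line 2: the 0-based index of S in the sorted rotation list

Answer: 0iwk$i
4

Derivation:
All 6 rotations (rotation i = S[i:]+S[:i]):
  rot[0] = kiwi0$
  rot[1] = iwi0$k
  rot[2] = wi0$ki
  rot[3] = i0$kiw
  rot[4] = 0$kiwi
  rot[5] = $kiwi0
Sorted (with $ < everything):
  sorted[0] = $kiwi0  (last char: '0')
  sorted[1] = 0$kiwi  (last char: 'i')
  sorted[2] = i0$kiw  (last char: 'w')
  sorted[3] = iwi0$k  (last char: 'k')
  sorted[4] = kiwi0$  (last char: '$')
  sorted[5] = wi0$ki  (last char: 'i')
Last column: 0iwk$i
Original string S is at sorted index 4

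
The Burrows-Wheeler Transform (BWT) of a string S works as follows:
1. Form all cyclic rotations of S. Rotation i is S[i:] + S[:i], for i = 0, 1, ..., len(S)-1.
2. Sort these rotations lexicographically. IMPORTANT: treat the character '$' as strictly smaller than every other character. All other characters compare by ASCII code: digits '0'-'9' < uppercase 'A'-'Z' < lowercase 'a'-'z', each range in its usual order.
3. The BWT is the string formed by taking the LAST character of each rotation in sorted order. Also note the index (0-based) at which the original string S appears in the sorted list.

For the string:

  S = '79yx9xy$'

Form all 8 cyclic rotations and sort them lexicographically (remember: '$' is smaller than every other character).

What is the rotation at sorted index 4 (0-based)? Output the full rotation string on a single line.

All 8 rotations (rotation i = S[i:]+S[:i]):
  rot[0] = 79yx9xy$
  rot[1] = 9yx9xy$7
  rot[2] = yx9xy$79
  rot[3] = x9xy$79y
  rot[4] = 9xy$79yx
  rot[5] = xy$79yx9
  rot[6] = y$79yx9x
  rot[7] = $79yx9xy
Sorted (with $ < everything):
  sorted[0] = $79yx9xy
  sorted[1] = 79yx9xy$
  sorted[2] = 9xy$79yx
  sorted[3] = 9yx9xy$7
  sorted[4] = x9xy$79y
  sorted[5] = xy$79yx9
  sorted[6] = y$79yx9x
  sorted[7] = yx9xy$79
sorted[4] = x9xy$79y

Answer: x9xy$79y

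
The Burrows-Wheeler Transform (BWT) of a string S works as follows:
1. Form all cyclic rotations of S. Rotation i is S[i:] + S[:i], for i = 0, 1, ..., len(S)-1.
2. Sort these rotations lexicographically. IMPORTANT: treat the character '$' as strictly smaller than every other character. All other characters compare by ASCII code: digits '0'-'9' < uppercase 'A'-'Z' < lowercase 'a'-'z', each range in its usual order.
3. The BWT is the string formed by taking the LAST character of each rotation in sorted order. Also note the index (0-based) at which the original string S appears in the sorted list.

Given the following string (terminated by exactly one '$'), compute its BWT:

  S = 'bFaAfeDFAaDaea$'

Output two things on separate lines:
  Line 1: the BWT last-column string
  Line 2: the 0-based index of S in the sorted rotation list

All 15 rotations (rotation i = S[i:]+S[:i]):
  rot[0] = bFaAfeDFAaDaea$
  rot[1] = FaAfeDFAaDaea$b
  rot[2] = aAfeDFAaDaea$bF
  rot[3] = AfeDFAaDaea$bFa
  rot[4] = feDFAaDaea$bFaA
  rot[5] = eDFAaDaea$bFaAf
  rot[6] = DFAaDaea$bFaAfe
  rot[7] = FAaDaea$bFaAfeD
  rot[8] = AaDaea$bFaAfeDF
  rot[9] = aDaea$bFaAfeDFA
  rot[10] = Daea$bFaAfeDFAa
  rot[11] = aea$bFaAfeDFAaD
  rot[12] = ea$bFaAfeDFAaDa
  rot[13] = a$bFaAfeDFAaDae
  rot[14] = $bFaAfeDFAaDaea
Sorted (with $ < everything):
  sorted[0] = $bFaAfeDFAaDaea  (last char: 'a')
  sorted[1] = AaDaea$bFaAfeDF  (last char: 'F')
  sorted[2] = AfeDFAaDaea$bFa  (last char: 'a')
  sorted[3] = DFAaDaea$bFaAfe  (last char: 'e')
  sorted[4] = Daea$bFaAfeDFAa  (last char: 'a')
  sorted[5] = FAaDaea$bFaAfeD  (last char: 'D')
  sorted[6] = FaAfeDFAaDaea$b  (last char: 'b')
  sorted[7] = a$bFaAfeDFAaDae  (last char: 'e')
  sorted[8] = aAfeDFAaDaea$bF  (last char: 'F')
  sorted[9] = aDaea$bFaAfeDFA  (last char: 'A')
  sorted[10] = aea$bFaAfeDFAaD  (last char: 'D')
  sorted[11] = bFaAfeDFAaDaea$  (last char: '$')
  sorted[12] = eDFAaDaea$bFaAf  (last char: 'f')
  sorted[13] = ea$bFaAfeDFAaDa  (last char: 'a')
  sorted[14] = feDFAaDaea$bFaA  (last char: 'A')
Last column: aFaeaDbeFAD$faA
Original string S is at sorted index 11

Answer: aFaeaDbeFAD$faA
11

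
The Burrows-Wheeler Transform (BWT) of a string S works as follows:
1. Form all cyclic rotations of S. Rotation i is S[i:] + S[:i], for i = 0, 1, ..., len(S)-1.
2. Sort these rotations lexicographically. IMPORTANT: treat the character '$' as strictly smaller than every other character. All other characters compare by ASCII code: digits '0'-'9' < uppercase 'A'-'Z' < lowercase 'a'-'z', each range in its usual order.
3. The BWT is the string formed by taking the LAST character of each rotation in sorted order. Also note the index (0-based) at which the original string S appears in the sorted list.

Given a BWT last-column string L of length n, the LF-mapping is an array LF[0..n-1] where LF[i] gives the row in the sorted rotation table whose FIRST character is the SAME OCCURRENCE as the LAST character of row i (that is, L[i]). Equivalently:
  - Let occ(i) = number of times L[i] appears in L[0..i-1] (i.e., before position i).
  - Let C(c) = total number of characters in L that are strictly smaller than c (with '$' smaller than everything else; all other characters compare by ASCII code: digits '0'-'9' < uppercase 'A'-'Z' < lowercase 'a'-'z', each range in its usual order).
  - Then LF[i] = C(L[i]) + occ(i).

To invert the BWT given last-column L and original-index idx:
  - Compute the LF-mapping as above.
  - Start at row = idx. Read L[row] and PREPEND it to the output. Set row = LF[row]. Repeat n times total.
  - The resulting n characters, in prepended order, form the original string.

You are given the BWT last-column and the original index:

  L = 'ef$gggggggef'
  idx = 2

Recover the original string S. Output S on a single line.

LF mapping: 1 3 0 5 6 7 8 9 10 11 2 4
Walk LF starting at row 2, prepending L[row]:
  step 1: row=2, L[2]='$', prepend. Next row=LF[2]=0
  step 2: row=0, L[0]='e', prepend. Next row=LF[0]=1
  step 3: row=1, L[1]='f', prepend. Next row=LF[1]=3
  step 4: row=3, L[3]='g', prepend. Next row=LF[3]=5
  step 5: row=5, L[5]='g', prepend. Next row=LF[5]=7
  step 6: row=7, L[7]='g', prepend. Next row=LF[7]=9
  step 7: row=9, L[9]='g', prepend. Next row=LF[9]=11
  step 8: row=11, L[11]='f', prepend. Next row=LF[11]=4
  step 9: row=4, L[4]='g', prepend. Next row=LF[4]=6
  step 10: row=6, L[6]='g', prepend. Next row=LF[6]=8
  step 11: row=8, L[8]='g', prepend. Next row=LF[8]=10
  step 12: row=10, L[10]='e', prepend. Next row=LF[10]=2
Reversed output: egggfggggfe$

Answer: egggfggggfe$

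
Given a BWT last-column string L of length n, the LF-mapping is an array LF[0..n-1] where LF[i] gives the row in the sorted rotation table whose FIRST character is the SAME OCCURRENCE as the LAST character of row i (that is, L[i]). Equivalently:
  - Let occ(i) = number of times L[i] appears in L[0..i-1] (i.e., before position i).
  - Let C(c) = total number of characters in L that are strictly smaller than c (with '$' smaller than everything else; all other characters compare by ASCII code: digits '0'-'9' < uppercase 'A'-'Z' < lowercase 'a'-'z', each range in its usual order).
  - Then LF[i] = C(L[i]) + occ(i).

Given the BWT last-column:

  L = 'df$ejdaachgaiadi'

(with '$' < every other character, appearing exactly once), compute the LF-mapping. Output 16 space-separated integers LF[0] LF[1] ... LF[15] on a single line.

Answer: 6 10 0 9 15 7 1 2 5 12 11 3 13 4 8 14

Derivation:
Char counts: '$':1, 'a':4, 'c':1, 'd':3, 'e':1, 'f':1, 'g':1, 'h':1, 'i':2, 'j':1
C (first-col start): C('$')=0, C('a')=1, C('c')=5, C('d')=6, C('e')=9, C('f')=10, C('g')=11, C('h')=12, C('i')=13, C('j')=15
L[0]='d': occ=0, LF[0]=C('d')+0=6+0=6
L[1]='f': occ=0, LF[1]=C('f')+0=10+0=10
L[2]='$': occ=0, LF[2]=C('$')+0=0+0=0
L[3]='e': occ=0, LF[3]=C('e')+0=9+0=9
L[4]='j': occ=0, LF[4]=C('j')+0=15+0=15
L[5]='d': occ=1, LF[5]=C('d')+1=6+1=7
L[6]='a': occ=0, LF[6]=C('a')+0=1+0=1
L[7]='a': occ=1, LF[7]=C('a')+1=1+1=2
L[8]='c': occ=0, LF[8]=C('c')+0=5+0=5
L[9]='h': occ=0, LF[9]=C('h')+0=12+0=12
L[10]='g': occ=0, LF[10]=C('g')+0=11+0=11
L[11]='a': occ=2, LF[11]=C('a')+2=1+2=3
L[12]='i': occ=0, LF[12]=C('i')+0=13+0=13
L[13]='a': occ=3, LF[13]=C('a')+3=1+3=4
L[14]='d': occ=2, LF[14]=C('d')+2=6+2=8
L[15]='i': occ=1, LF[15]=C('i')+1=13+1=14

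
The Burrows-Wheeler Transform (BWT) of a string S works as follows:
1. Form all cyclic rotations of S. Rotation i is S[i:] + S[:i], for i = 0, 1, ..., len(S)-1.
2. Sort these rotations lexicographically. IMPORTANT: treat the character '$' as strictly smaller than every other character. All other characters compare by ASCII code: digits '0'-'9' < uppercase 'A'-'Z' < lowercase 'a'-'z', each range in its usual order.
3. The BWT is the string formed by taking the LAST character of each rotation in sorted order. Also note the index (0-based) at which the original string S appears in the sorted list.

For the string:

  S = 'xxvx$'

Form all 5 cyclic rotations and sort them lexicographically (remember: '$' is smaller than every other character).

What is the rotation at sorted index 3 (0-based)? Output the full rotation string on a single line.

Answer: xvx$x

Derivation:
All 5 rotations (rotation i = S[i:]+S[:i]):
  rot[0] = xxvx$
  rot[1] = xvx$x
  rot[2] = vx$xx
  rot[3] = x$xxv
  rot[4] = $xxvx
Sorted (with $ < everything):
  sorted[0] = $xxvx
  sorted[1] = vx$xx
  sorted[2] = x$xxv
  sorted[3] = xvx$x
  sorted[4] = xxvx$
sorted[3] = xvx$x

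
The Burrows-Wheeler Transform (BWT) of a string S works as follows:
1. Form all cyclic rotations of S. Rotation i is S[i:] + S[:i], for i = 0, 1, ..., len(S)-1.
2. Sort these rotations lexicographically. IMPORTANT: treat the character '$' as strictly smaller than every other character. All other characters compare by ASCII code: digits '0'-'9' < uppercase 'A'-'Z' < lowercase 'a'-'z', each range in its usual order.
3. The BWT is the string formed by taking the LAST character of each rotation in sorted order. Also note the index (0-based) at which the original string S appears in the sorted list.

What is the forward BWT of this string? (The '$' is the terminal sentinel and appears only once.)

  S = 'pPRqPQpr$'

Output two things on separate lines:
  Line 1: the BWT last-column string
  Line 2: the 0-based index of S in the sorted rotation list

Answer: rqpPP$QRp
5

Derivation:
All 9 rotations (rotation i = S[i:]+S[:i]):
  rot[0] = pPRqPQpr$
  rot[1] = PRqPQpr$p
  rot[2] = RqPQpr$pP
  rot[3] = qPQpr$pPR
  rot[4] = PQpr$pPRq
  rot[5] = Qpr$pPRqP
  rot[6] = pr$pPRqPQ
  rot[7] = r$pPRqPQp
  rot[8] = $pPRqPQpr
Sorted (with $ < everything):
  sorted[0] = $pPRqPQpr  (last char: 'r')
  sorted[1] = PQpr$pPRq  (last char: 'q')
  sorted[2] = PRqPQpr$p  (last char: 'p')
  sorted[3] = Qpr$pPRqP  (last char: 'P')
  sorted[4] = RqPQpr$pP  (last char: 'P')
  sorted[5] = pPRqPQpr$  (last char: '$')
  sorted[6] = pr$pPRqPQ  (last char: 'Q')
  sorted[7] = qPQpr$pPR  (last char: 'R')
  sorted[8] = r$pPRqPQp  (last char: 'p')
Last column: rqpPP$QRp
Original string S is at sorted index 5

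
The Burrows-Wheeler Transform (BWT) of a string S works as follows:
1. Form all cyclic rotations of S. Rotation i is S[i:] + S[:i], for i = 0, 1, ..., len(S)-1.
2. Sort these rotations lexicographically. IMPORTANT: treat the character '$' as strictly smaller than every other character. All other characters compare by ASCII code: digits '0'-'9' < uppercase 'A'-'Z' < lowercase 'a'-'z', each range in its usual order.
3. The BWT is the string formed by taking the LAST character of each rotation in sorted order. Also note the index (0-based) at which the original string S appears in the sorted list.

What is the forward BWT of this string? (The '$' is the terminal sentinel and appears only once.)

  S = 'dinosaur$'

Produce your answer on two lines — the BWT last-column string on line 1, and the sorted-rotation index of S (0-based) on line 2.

Answer: rs$dinuoa
2

Derivation:
All 9 rotations (rotation i = S[i:]+S[:i]):
  rot[0] = dinosaur$
  rot[1] = inosaur$d
  rot[2] = nosaur$di
  rot[3] = osaur$din
  rot[4] = saur$dino
  rot[5] = aur$dinos
  rot[6] = ur$dinosa
  rot[7] = r$dinosau
  rot[8] = $dinosaur
Sorted (with $ < everything):
  sorted[0] = $dinosaur  (last char: 'r')
  sorted[1] = aur$dinos  (last char: 's')
  sorted[2] = dinosaur$  (last char: '$')
  sorted[3] = inosaur$d  (last char: 'd')
  sorted[4] = nosaur$di  (last char: 'i')
  sorted[5] = osaur$din  (last char: 'n')
  sorted[6] = r$dinosau  (last char: 'u')
  sorted[7] = saur$dino  (last char: 'o')
  sorted[8] = ur$dinosa  (last char: 'a')
Last column: rs$dinuoa
Original string S is at sorted index 2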